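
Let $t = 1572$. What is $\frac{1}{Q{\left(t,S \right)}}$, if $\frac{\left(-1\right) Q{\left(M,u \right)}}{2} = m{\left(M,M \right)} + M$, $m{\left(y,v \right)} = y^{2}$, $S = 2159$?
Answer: $- \frac{1}{4945512} \approx -2.022 \cdot 10^{-7}$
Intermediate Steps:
$Q{\left(M,u \right)} = - 2 M - 2 M^{2}$ ($Q{\left(M,u \right)} = - 2 \left(M^{2} + M\right) = - 2 \left(M + M^{2}\right) = - 2 M - 2 M^{2}$)
$\frac{1}{Q{\left(t,S \right)}} = \frac{1}{2 \cdot 1572 \left(-1 - 1572\right)} = \frac{1}{2 \cdot 1572 \left(-1573\right)} = \frac{1}{-4945512} = - \frac{1}{4945512}$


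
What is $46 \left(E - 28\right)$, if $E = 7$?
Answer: $-966$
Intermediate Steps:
$46 \left(E - 28\right) = 46 \left(7 - 28\right) = 46 \left(-21\right) = -966$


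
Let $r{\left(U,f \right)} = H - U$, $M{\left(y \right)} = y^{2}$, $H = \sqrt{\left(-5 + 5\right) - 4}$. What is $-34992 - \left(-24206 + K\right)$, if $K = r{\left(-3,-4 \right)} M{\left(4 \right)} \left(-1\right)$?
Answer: $-10738 + 32 i \approx -10738.0 + 32.0 i$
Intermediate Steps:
$H = 2 i$ ($H = \sqrt{0 - 4} = \sqrt{-4} = 2 i \approx 2.0 i$)
$r{\left(U,f \right)} = - U + 2 i$ ($r{\left(U,f \right)} = 2 i - U = - U + 2 i$)
$K = -48 - 32 i$ ($K = \left(\left(-1\right) \left(-3\right) + 2 i\right) 4^{2} \left(-1\right) = \left(3 + 2 i\right) 16 \left(-1\right) = \left(48 + 32 i\right) \left(-1\right) = -48 - 32 i \approx -48.0 - 32.0 i$)
$-34992 - \left(-24206 + K\right) = -34992 - \left(-24206 - \left(48 + 32 i\right)\right) = -34992 - \left(-24254 - 32 i\right) = -34992 + \left(24254 + 32 i\right) = -10738 + 32 i$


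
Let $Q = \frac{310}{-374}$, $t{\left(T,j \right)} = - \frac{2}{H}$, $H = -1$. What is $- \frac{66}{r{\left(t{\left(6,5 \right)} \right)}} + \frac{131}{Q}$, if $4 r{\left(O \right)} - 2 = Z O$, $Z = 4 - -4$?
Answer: $- \frac{80311}{465} \approx -172.71$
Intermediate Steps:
$t{\left(T,j \right)} = 2$ ($t{\left(T,j \right)} = - \frac{2}{-1} = \left(-2\right) \left(-1\right) = 2$)
$Z = 8$ ($Z = 4 + 4 = 8$)
$Q = - \frac{155}{187}$ ($Q = 310 \left(- \frac{1}{374}\right) = - \frac{155}{187} \approx -0.82888$)
$r{\left(O \right)} = \frac{1}{2} + 2 O$ ($r{\left(O \right)} = \frac{1}{2} + \frac{8 O}{4} = \frac{1}{2} + 2 O$)
$- \frac{66}{r{\left(t{\left(6,5 \right)} \right)}} + \frac{131}{Q} = - \frac{66}{\frac{1}{2} + 2 \cdot 2} + \frac{131}{- \frac{155}{187}} = - \frac{66}{\frac{1}{2} + 4} + 131 \left(- \frac{187}{155}\right) = - \frac{66}{\frac{9}{2}} - \frac{24497}{155} = \left(-66\right) \frac{2}{9} - \frac{24497}{155} = - \frac{44}{3} - \frac{24497}{155} = - \frac{80311}{465}$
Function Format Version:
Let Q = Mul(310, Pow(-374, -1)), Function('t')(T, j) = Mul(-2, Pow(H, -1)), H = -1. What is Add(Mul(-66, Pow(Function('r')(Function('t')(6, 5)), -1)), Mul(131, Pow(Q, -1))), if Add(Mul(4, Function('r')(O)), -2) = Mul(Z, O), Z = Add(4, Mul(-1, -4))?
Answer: Rational(-80311, 465) ≈ -172.71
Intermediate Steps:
Function('t')(T, j) = 2 (Function('t')(T, j) = Mul(-2, Pow(-1, -1)) = Mul(-2, -1) = 2)
Z = 8 (Z = Add(4, 4) = 8)
Q = Rational(-155, 187) (Q = Mul(310, Rational(-1, 374)) = Rational(-155, 187) ≈ -0.82888)
Function('r')(O) = Add(Rational(1, 2), Mul(2, O)) (Function('r')(O) = Add(Rational(1, 2), Mul(Rational(1, 4), Mul(8, O))) = Add(Rational(1, 2), Mul(2, O)))
Add(Mul(-66, Pow(Function('r')(Function('t')(6, 5)), -1)), Mul(131, Pow(Q, -1))) = Add(Mul(-66, Pow(Add(Rational(1, 2), Mul(2, 2)), -1)), Mul(131, Pow(Rational(-155, 187), -1))) = Add(Mul(-66, Pow(Add(Rational(1, 2), 4), -1)), Mul(131, Rational(-187, 155))) = Add(Mul(-66, Pow(Rational(9, 2), -1)), Rational(-24497, 155)) = Add(Mul(-66, Rational(2, 9)), Rational(-24497, 155)) = Add(Rational(-44, 3), Rational(-24497, 155)) = Rational(-80311, 465)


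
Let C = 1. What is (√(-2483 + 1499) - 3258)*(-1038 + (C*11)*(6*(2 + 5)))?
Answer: 1876608 - 1152*I*√246 ≈ 1.8766e+6 - 18068.0*I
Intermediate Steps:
(√(-2483 + 1499) - 3258)*(-1038 + (C*11)*(6*(2 + 5))) = (√(-2483 + 1499) - 3258)*(-1038 + (1*11)*(6*(2 + 5))) = (√(-984) - 3258)*(-1038 + 11*(6*7)) = (2*I*√246 - 3258)*(-1038 + 11*42) = (-3258 + 2*I*√246)*(-1038 + 462) = (-3258 + 2*I*√246)*(-576) = 1876608 - 1152*I*√246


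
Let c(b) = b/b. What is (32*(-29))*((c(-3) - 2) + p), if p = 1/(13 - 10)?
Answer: 1856/3 ≈ 618.67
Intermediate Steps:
c(b) = 1
p = ⅓ (p = 1/3 = ⅓ ≈ 0.33333)
(32*(-29))*((c(-3) - 2) + p) = (32*(-29))*((1 - 2) + ⅓) = -928*(-1 + ⅓) = -928*(-⅔) = 1856/3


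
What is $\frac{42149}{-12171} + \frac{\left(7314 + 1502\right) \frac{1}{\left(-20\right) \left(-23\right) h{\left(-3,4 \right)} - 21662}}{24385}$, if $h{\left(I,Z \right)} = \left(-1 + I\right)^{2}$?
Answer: $- \frac{7349875512883}{2122344110085} \approx -3.4631$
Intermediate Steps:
$\frac{42149}{-12171} + \frac{\left(7314 + 1502\right) \frac{1}{\left(-20\right) \left(-23\right) h{\left(-3,4 \right)} - 21662}}{24385} = \frac{42149}{-12171} + \frac{\left(7314 + 1502\right) \frac{1}{\left(-20\right) \left(-23\right) \left(-1 - 3\right)^{2} - 21662}}{24385} = 42149 \left(- \frac{1}{12171}\right) + \frac{8816}{460 \left(-4\right)^{2} - 21662} \cdot \frac{1}{24385} = - \frac{42149}{12171} + \frac{8816}{460 \cdot 16 - 21662} \cdot \frac{1}{24385} = - \frac{42149}{12171} + \frac{8816}{7360 - 21662} \cdot \frac{1}{24385} = - \frac{42149}{12171} + \frac{8816}{-14302} \cdot \frac{1}{24385} = - \frac{42149}{12171} + 8816 \left(- \frac{1}{14302}\right) \frac{1}{24385} = - \frac{42149}{12171} - \frac{4408}{174377135} = - \frac{7349875512883}{2122344110085}$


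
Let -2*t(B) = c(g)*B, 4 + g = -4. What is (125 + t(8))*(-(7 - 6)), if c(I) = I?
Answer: -157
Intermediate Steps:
g = -8 (g = -4 - 4 = -8)
t(B) = 4*B (t(B) = -(-4)*B = 4*B)
(125 + t(8))*(-(7 - 6)) = (125 + 4*8)*(-(7 - 6)) = (125 + 32)*(-1*1) = 157*(-1) = -157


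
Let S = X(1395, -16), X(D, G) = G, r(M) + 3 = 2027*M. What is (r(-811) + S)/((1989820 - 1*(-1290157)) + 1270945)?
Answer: -273986/758487 ≈ -0.36123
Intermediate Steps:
r(M) = -3 + 2027*M
S = -16
(r(-811) + S)/((1989820 - 1*(-1290157)) + 1270945) = ((-3 + 2027*(-811)) - 16)/((1989820 - 1*(-1290157)) + 1270945) = ((-3 - 1643897) - 16)/((1989820 + 1290157) + 1270945) = (-1643900 - 16)/(3279977 + 1270945) = -1643916/4550922 = -1643916*1/4550922 = -273986/758487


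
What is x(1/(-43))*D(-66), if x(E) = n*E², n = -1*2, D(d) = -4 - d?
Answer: -124/1849 ≈ -0.067063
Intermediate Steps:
n = -2
x(E) = -2*E²
x(1/(-43))*D(-66) = (-2*(1/(-43))²)*(-4 - 1*(-66)) = (-2*(-1/43)²)*(-4 + 66) = -2*1/1849*62 = -2/1849*62 = -124/1849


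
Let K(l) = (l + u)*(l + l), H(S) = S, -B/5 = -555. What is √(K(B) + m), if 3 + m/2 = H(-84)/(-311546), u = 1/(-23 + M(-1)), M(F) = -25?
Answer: √5979390147772767478/623092 ≈ 3924.4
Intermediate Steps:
B = 2775 (B = -5*(-555) = 2775)
u = -1/48 (u = 1/(-23 - 25) = 1/(-48) = -1/48 ≈ -0.020833)
m = -934554/155773 (m = -6 + 2*(-84/(-311546)) = -6 + 2*(-84*(-1/311546)) = -6 + 2*(42/155773) = -6 + 84/155773 = -934554/155773 ≈ -5.9995)
K(l) = 2*l*(-1/48 + l) (K(l) = (l - 1/48)*(l + l) = (-1/48 + l)*(2*l) = 2*l*(-1/48 + l))
√(K(B) + m) = √((1/24)*2775*(-1 + 48*2775) - 934554/155773) = √((1/24)*2775*(-1 + 133200) - 934554/155773) = √((1/24)*2775*133199 - 934554/155773) = √(123209075/8 - 934554/155773) = √(19192639763543/1246184) = √5979390147772767478/623092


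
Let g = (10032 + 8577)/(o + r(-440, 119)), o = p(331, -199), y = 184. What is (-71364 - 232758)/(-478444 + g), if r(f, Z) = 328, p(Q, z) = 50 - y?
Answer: 58999668/92799527 ≈ 0.63578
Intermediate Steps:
p(Q, z) = -134 (p(Q, z) = 50 - 1*184 = 50 - 184 = -134)
o = -134
g = 18609/194 (g = (10032 + 8577)/(-134 + 328) = 18609/194 ≈ 95.923)
(-71364 - 232758)/(-478444 + g) = (-71364 - 232758)/(-478444 + 18609/194) = -304122/(-92799527/194) = -304122*(-194/92799527) = 58999668/92799527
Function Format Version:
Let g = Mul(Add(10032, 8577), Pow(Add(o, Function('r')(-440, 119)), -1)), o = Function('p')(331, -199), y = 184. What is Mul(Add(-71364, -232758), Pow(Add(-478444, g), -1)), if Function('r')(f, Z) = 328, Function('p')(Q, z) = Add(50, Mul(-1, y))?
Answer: Rational(58999668, 92799527) ≈ 0.63578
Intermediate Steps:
Function('p')(Q, z) = -134 (Function('p')(Q, z) = Add(50, Mul(-1, 184)) = Add(50, -184) = -134)
o = -134
g = Rational(18609, 194) (g = Mul(Add(10032, 8577), Pow(Add(-134, 328), -1)) = Mul(18609, Pow(194, -1)) = Mul(18609, Rational(1, 194)) = Rational(18609, 194) ≈ 95.923)
Mul(Add(-71364, -232758), Pow(Add(-478444, g), -1)) = Mul(Add(-71364, -232758), Pow(Add(-478444, Rational(18609, 194)), -1)) = Mul(-304122, Pow(Rational(-92799527, 194), -1)) = Mul(-304122, Rational(-194, 92799527)) = Rational(58999668, 92799527)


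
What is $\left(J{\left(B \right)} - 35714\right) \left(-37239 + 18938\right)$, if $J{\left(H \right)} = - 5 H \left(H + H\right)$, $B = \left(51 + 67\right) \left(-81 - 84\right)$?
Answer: $69376249110914$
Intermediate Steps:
$B = -19470$ ($B = 118 \left(-165\right) = -19470$)
$J{\left(H \right)} = - 10 H^{2}$ ($J{\left(H \right)} = - 5 H 2 H = - 10 H^{2}$)
$\left(J{\left(B \right)} - 35714\right) \left(-37239 + 18938\right) = \left(- 10 \left(-19470\right)^{2} - 35714\right) \left(-37239 + 18938\right) = \left(\left(-10\right) 379080900 - 35714\right) \left(-18301\right) = \left(-3790809000 - 35714\right) \left(-18301\right) = \left(-3790844714\right) \left(-18301\right) = 69376249110914$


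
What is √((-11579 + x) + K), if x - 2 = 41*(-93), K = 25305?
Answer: √9915 ≈ 99.574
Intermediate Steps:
x = -3811 (x = 2 + 41*(-93) = 2 - 3813 = -3811)
√((-11579 + x) + K) = √((-11579 - 3811) + 25305) = √(-15390 + 25305) = √9915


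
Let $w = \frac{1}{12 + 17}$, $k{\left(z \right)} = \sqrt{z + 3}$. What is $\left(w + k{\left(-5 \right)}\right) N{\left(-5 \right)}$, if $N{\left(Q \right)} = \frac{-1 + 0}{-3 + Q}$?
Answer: $\frac{1}{232} + \frac{i \sqrt{2}}{8} \approx 0.0043103 + 0.17678 i$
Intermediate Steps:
$k{\left(z \right)} = \sqrt{3 + z}$
$N{\left(Q \right)} = - \frac{1}{-3 + Q}$
$w = \frac{1}{29} \approx 0.034483$
$\left(w + k{\left(-5 \right)}\right) N{\left(-5 \right)} = \left(\frac{1}{29} + \sqrt{3 - 5}\right) \left(- \frac{1}{-3 - 5}\right) = \left(\frac{1}{29} + \sqrt{-2}\right) \left(- \frac{1}{-8}\right) = \left(\frac{1}{29} + i \sqrt{2}\right) \left(\left(-1\right) \left(- \frac{1}{8}\right)\right) = \left(\frac{1}{29} + i \sqrt{2}\right) \frac{1}{8} = \frac{1}{232} + \frac{i \sqrt{2}}{8}$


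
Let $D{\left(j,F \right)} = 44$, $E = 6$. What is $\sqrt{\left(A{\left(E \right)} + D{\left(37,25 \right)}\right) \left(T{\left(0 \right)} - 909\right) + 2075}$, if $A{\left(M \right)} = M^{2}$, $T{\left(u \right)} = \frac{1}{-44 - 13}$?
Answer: $\frac{i \sqrt{229530165}}{57} \approx 265.79 i$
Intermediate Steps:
$T{\left(u \right)} = - \frac{1}{57}$ ($T{\left(u \right)} = \frac{1}{-57} = - \frac{1}{57}$)
$\sqrt{\left(A{\left(E \right)} + D{\left(37,25 \right)}\right) \left(T{\left(0 \right)} - 909\right) + 2075} = \sqrt{\left(6^{2} + 44\right) \left(- \frac{1}{57} - 909\right) + 2075} = \sqrt{\left(36 + 44\right) \left(- \frac{51814}{57}\right) + 2075} = \sqrt{80 \left(- \frac{51814}{57}\right) + 2075} = \sqrt{- \frac{4145120}{57} + 2075} = \sqrt{- \frac{4026845}{57}} = \frac{i \sqrt{229530165}}{57}$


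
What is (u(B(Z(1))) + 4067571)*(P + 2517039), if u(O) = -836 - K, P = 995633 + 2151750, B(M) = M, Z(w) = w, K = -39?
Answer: 23035924114628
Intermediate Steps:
P = 3147383
u(O) = -797 (u(O) = -836 - 1*(-39) = -836 + 39 = -797)
(u(B(Z(1))) + 4067571)*(P + 2517039) = (-797 + 4067571)*(3147383 + 2517039) = 4066774*5664422 = 23035924114628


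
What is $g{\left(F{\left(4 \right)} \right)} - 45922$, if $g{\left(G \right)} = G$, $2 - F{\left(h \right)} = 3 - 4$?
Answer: $-45919$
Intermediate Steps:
$F{\left(h \right)} = 3$ ($F{\left(h \right)} = 2 - \left(3 - 4\right) = 2 - -1 = 2 + 1 = 3$)
$g{\left(F{\left(4 \right)} \right)} - 45922 = 3 - 45922 = -45919$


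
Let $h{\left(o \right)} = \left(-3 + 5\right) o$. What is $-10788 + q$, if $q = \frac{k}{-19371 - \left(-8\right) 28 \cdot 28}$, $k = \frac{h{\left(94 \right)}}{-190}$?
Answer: $- \frac{13424641046}{1244405} \approx -10788.0$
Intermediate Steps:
$h{\left(o \right)} = 2 o$
$k = - \frac{94}{95}$ ($k = \frac{2 \cdot 94}{-190} = 188 \left(- \frac{1}{190}\right) = - \frac{94}{95} \approx -0.98947$)
$q = \frac{94}{1244405}$ ($q = - \frac{94}{95 \left(-19371 - \left(-8\right) 28 \cdot 28\right)} = - \frac{94}{95 \left(-19371 - \left(-224\right) 28\right)} = - \frac{94}{95 \left(-19371 - -6272\right)} = - \frac{94}{95 \left(-19371 + 6272\right)} = - \frac{94}{95 \left(-13099\right)} = \left(- \frac{94}{95}\right) \left(- \frac{1}{13099}\right) = \frac{94}{1244405} \approx 7.5538 \cdot 10^{-5}$)
$-10788 + q = -10788 + \frac{94}{1244405} = - \frac{13424641046}{1244405}$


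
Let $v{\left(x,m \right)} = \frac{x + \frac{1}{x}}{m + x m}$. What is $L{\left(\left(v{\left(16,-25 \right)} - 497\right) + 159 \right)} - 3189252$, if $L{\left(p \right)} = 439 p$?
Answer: $- \frac{22696024023}{6800} \approx -3.3377 \cdot 10^{6}$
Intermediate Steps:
$v{\left(x,m \right)} = \frac{x + \frac{1}{x}}{m + m x}$
$L{\left(\left(v{\left(16,-25 \right)} - 497\right) + 159 \right)} - 3189252 = 439 \left(\left(\frac{1 + 16^{2}}{\left(-25\right) 16 \left(1 + 16\right)} - 497\right) + 159\right) - 3189252 = 439 \left(\left(\left(- \frac{1}{25}\right) \frac{1}{16} \cdot \frac{1}{17} \left(1 + 256\right) - 497\right) + 159\right) - 3189252 = 439 \left(\left(\left(- \frac{1}{25}\right) \frac{1}{16} \cdot \frac{1}{17} \cdot 257 - 497\right) + 159\right) - 3189252 = 439 \left(\left(- \frac{257}{6800} - 497\right) + 159\right) - 3189252 = 439 \left(- \frac{3379857}{6800} + 159\right) - 3189252 = 439 \left(- \frac{2298657}{6800}\right) - 3189252 = - \frac{1009110423}{6800} - 3189252 = - \frac{22696024023}{6800}$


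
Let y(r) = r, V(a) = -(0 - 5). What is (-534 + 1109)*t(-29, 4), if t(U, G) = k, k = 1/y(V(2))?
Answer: 115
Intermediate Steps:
V(a) = 5 (V(a) = -1*(-5) = 5)
k = ⅕ (k = 1/5 = ⅕ ≈ 0.20000)
t(U, G) = ⅕
(-534 + 1109)*t(-29, 4) = (-534 + 1109)*(⅕) = 575*(⅕) = 115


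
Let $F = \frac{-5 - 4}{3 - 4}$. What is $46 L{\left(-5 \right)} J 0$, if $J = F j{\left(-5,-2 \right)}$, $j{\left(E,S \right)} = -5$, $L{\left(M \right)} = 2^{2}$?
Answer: $0$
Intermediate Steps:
$L{\left(M \right)} = 4$
$F = 9$ ($F = - \frac{9}{-1} = \left(-9\right) \left(-1\right) = 9$)
$J = -45$ ($J = 9 \left(-5\right) = -45$)
$46 L{\left(-5 \right)} J 0 = 46 \cdot 4 \left(\left(-45\right) 0\right) = 184 \cdot 0 = 0$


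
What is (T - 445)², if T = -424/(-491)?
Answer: 47554961041/241081 ≈ 1.9726e+5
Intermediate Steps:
T = 424/491 (T = -424*(-1/491) = 424/491 ≈ 0.86354)
(T - 445)² = (424/491 - 445)² = (-218071/491)² = 47554961041/241081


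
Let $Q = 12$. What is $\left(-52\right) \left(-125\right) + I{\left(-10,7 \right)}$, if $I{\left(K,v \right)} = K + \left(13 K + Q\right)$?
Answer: $6372$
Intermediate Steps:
$I{\left(K,v \right)} = 12 + 14 K$ ($I{\left(K,v \right)} = K + \left(13 K + 12\right) = K + \left(12 + 13 K\right) = 12 + 14 K$)
$\left(-52\right) \left(-125\right) + I{\left(-10,7 \right)} = \left(-52\right) \left(-125\right) + \left(12 + 14 \left(-10\right)\right) = 6500 + \left(12 - 140\right) = 6500 - 128 = 6372$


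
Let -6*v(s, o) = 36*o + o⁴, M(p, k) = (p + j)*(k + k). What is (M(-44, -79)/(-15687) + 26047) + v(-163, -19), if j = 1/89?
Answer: 1377648845/310254 ≈ 4440.4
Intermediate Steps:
j = 1/89 ≈ 0.011236
M(p, k) = 2*k*(1/89 + p) (M(p, k) = (p + 1/89)*(k + k) = (1/89 + p)*(2*k) = 2*k*(1/89 + p))
v(s, o) = -6*o - o⁴/6 (v(s, o) = -(36*o + o⁴)/6 = -(o⁴ + 36*o)/6 = -6*o - o⁴/6)
(M(-44, -79)/(-15687) + 26047) + v(-163, -19) = (((2/89)*(-79)*(1 + 89*(-44)))/(-15687) + 26047) - ⅙*(-19)*(36 + (-19)³) = (((2/89)*(-79)*(1 - 3916))*(-1/15687) + 26047) - ⅙*(-19)*(36 - 6859) = (((2/89)*(-79)*(-3915))*(-1/15687) + 26047) - ⅙*(-19)*(-6823) = ((618570/89)*(-1/15687) + 26047) - 129637/6 = (-22910/51709 + 26047) - 129637/6 = 1346841413/51709 - 129637/6 = 1377648845/310254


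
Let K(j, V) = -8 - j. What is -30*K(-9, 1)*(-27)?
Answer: 810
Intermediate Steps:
-30*K(-9, 1)*(-27) = -30*(-8 - 1*(-9))*(-27) = -30*(-8 + 9)*(-27) = -30*1*(-27) = -30*(-27) = 810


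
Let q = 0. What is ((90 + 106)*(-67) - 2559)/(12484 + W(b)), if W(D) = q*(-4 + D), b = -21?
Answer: -15691/12484 ≈ -1.2569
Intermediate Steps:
W(D) = 0 (W(D) = 0*(-4 + D) = 0)
((90 + 106)*(-67) - 2559)/(12484 + W(b)) = ((90 + 106)*(-67) - 2559)/(12484 + 0) = (196*(-67) - 2559)/12484 = (-13132 - 2559)*(1/12484) = -15691*1/12484 = -15691/12484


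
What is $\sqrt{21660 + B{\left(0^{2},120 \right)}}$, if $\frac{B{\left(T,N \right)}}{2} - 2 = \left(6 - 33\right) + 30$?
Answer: $\sqrt{21670} \approx 147.21$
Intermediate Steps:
$B{\left(T,N \right)} = 10$ ($B{\left(T,N \right)} = 4 + 2 \left(\left(6 - 33\right) + 30\right) = 4 + 2 \left(-27 + 30\right) = 4 + 2 \cdot 3 = 4 + 6 = 10$)
$\sqrt{21660 + B{\left(0^{2},120 \right)}} = \sqrt{21660 + 10} = \sqrt{21670}$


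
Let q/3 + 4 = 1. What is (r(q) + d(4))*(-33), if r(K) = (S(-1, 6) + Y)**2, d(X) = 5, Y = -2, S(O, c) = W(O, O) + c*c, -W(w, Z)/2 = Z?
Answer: -42933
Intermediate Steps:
q = -9 (q = -12 + 3*1 = -12 + 3 = -9)
W(w, Z) = -2*Z
S(O, c) = c**2 - 2*O (S(O, c) = -2*O + c*c = -2*O + c**2 = c**2 - 2*O)
r(K) = 1296 (r(K) = ((6**2 - 2*(-1)) - 2)**2 = ((36 + 2) - 2)**2 = (38 - 2)**2 = 36**2 = 1296)
(r(q) + d(4))*(-33) = (1296 + 5)*(-33) = 1301*(-33) = -42933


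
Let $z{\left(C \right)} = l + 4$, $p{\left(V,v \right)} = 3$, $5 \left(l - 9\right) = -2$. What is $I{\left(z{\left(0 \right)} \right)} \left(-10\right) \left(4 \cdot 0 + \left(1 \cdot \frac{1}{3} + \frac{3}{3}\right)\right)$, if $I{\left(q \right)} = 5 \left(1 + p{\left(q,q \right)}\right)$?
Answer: $- \frac{800}{3} \approx -266.67$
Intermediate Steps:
$l = \frac{43}{5}$ ($l = 9 + \frac{1}{5} \left(-2\right) = 9 - \frac{2}{5} = \frac{43}{5} \approx 8.6$)
$z{\left(C \right)} = \frac{63}{5}$ ($z{\left(C \right)} = \frac{43}{5} + 4 = \frac{63}{5}$)
$I{\left(q \right)} = 20$ ($I{\left(q \right)} = 5 \left(1 + 3\right) = 5 \cdot 4 = 20$)
$I{\left(z{\left(0 \right)} \right)} \left(-10\right) \left(4 \cdot 0 + \left(1 \cdot \frac{1}{3} + \frac{3}{3}\right)\right) = 20 \left(-10\right) \left(4 \cdot 0 + \left(1 \cdot \frac{1}{3} + \frac{3}{3}\right)\right) = - 200 \left(0 + \left(1 \cdot \frac{1}{3} + 3 \cdot \frac{1}{3}\right)\right) = - 200 \left(0 + \left(\frac{1}{3} + 1\right)\right) = - 200 \left(0 + \frac{4}{3}\right) = \left(-200\right) \frac{4}{3} = - \frac{800}{3}$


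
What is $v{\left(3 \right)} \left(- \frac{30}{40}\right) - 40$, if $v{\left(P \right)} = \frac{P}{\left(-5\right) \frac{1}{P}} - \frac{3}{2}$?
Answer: $- \frac{1501}{40} \approx -37.525$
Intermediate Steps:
$v{\left(P \right)} = - \frac{3}{2} - \frac{P^{2}}{5}$ ($v{\left(P \right)} = P \left(- \frac{P}{5}\right) - \frac{3}{2} = - \frac{P^{2}}{5} - \frac{3}{2} = - \frac{3}{2} - \frac{P^{2}}{5}$)
$v{\left(3 \right)} \left(- \frac{30}{40}\right) - 40 = \left(- \frac{3}{2} - \frac{3^{2}}{5}\right) \left(- \frac{30}{40}\right) - 40 = \left(- \frac{3}{2} - \frac{9}{5}\right) \left(\left(-30\right) \frac{1}{40}\right) - 40 = \left(- \frac{3}{2} - \frac{9}{5}\right) \left(- \frac{3}{4}\right) - 40 = \left(- \frac{33}{10}\right) \left(- \frac{3}{4}\right) - 40 = \frac{99}{40} - 40 = - \frac{1501}{40}$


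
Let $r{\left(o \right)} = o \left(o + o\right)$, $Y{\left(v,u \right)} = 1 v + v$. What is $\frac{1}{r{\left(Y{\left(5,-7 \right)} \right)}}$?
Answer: $\frac{1}{200} \approx 0.005$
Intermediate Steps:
$Y{\left(v,u \right)} = 2 v$ ($Y{\left(v,u \right)} = v + v = 2 v$)
$r{\left(o \right)} = 2 o^{2}$ ($r{\left(o \right)} = o 2 o = 2 o^{2}$)
$\frac{1}{r{\left(Y{\left(5,-7 \right)} \right)}} = \frac{1}{2 \left(2 \cdot 5\right)^{2}} = \frac{1}{2 \cdot 10^{2}} = \frac{1}{2 \cdot 100} = \frac{1}{200}$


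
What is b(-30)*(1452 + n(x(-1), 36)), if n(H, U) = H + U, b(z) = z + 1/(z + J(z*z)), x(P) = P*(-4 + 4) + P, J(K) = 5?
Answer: -1116737/25 ≈ -44670.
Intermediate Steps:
x(P) = P (x(P) = P*0 + P = 0 + P = P)
b(z) = z + 1/(5 + z) (b(z) = z + 1/(z + 5) = z + 1/(5 + z))
b(-30)*(1452 + n(x(-1), 36)) = ((1 + (-30)² + 5*(-30))/(5 - 30))*(1452 + (-1 + 36)) = ((1 + 900 - 150)/(-25))*(1452 + 35) = -1/25*751*1487 = -751/25*1487 = -1116737/25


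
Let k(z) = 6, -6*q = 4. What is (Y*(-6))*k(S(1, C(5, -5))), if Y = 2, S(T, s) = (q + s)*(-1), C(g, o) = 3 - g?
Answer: -72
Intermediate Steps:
q = -⅔ (q = -⅙*4 = -⅔ ≈ -0.66667)
S(T, s) = ⅔ - s (S(T, s) = (-⅔ + s)*(-1) = ⅔ - s)
(Y*(-6))*k(S(1, C(5, -5))) = (2*(-6))*6 = -12*6 = -72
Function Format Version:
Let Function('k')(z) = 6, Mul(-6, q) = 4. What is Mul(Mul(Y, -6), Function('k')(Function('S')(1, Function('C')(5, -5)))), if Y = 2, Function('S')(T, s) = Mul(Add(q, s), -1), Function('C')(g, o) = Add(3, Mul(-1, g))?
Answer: -72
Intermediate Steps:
q = Rational(-2, 3) (q = Mul(Rational(-1, 6), 4) = Rational(-2, 3) ≈ -0.66667)
Function('S')(T, s) = Add(Rational(2, 3), Mul(-1, s)) (Function('S')(T, s) = Mul(Add(Rational(-2, 3), s), -1) = Add(Rational(2, 3), Mul(-1, s)))
Mul(Mul(Y, -6), Function('k')(Function('S')(1, Function('C')(5, -5)))) = Mul(Mul(2, -6), 6) = Mul(-12, 6) = -72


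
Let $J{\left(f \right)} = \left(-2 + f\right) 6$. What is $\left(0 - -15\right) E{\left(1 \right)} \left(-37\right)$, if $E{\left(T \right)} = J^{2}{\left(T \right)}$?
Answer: $-19980$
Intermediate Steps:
$J{\left(f \right)} = -12 + 6 f$
$E{\left(T \right)} = \left(-12 + 6 T\right)^{2}$
$\left(0 - -15\right) E{\left(1 \right)} \left(-37\right) = \left(0 - -15\right) 36 \left(-2 + 1\right)^{2} \left(-37\right) = \left(0 + 15\right) 36 \left(-1\right)^{2} \left(-37\right) = 15 \cdot 36 \cdot 1 \left(-37\right) = 15 \cdot 36 \left(-37\right) = 540 \left(-37\right) = -19980$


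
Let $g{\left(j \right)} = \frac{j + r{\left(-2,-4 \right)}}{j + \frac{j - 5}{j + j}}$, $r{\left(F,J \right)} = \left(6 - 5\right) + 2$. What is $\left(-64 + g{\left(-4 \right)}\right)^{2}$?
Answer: $\frac{2143296}{529} \approx 4051.6$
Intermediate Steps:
$r{\left(F,J \right)} = 3$ ($r{\left(F,J \right)} = 1 + 2 = 3$)
$g{\left(j \right)} = \frac{3 + j}{j + \frac{-5 + j}{2 j}}$ ($g{\left(j \right)} = \frac{j + 3}{j + \frac{j - 5}{j + j}} = \frac{3 + j}{j + \frac{-5 + j}{2 j}}$)
$\left(-64 + g{\left(-4 \right)}\right)^{2} = \left(-64 + 2 \left(-4\right) \frac{1}{-5 - 4 + 2 \left(-4\right)^{2}} \left(3 - 4\right)\right)^{2} = \left(-64 + 2 \left(-4\right) \frac{1}{-5 - 4 + 2 \cdot 16} \left(-1\right)\right)^{2} = \left(-64 + 2 \left(-4\right) \frac{1}{-5 - 4 + 32} \left(-1\right)\right)^{2} = \left(-64 + 2 \left(-4\right) \frac{1}{23} \left(-1\right)\right)^{2} = \left(-64 + \frac{8}{23}\right)^{2} = \left(- \frac{1464}{23}\right)^{2} = \frac{2143296}{529}$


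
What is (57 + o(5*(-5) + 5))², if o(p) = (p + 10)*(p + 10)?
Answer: 24649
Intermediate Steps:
o(p) = (10 + p)² (o(p) = (10 + p)*(10 + p) = (10 + p)²)
(57 + o(5*(-5) + 5))² = (57 + (10 + (5*(-5) + 5))²)² = (57 + (10 + (-25 + 5))²)² = (57 + (10 - 20)²)² = (57 + (-10)²)² = (57 + 100)² = 157² = 24649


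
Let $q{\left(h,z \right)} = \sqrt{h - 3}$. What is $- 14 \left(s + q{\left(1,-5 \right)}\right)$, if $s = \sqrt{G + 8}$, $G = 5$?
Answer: $- 14 \sqrt{13} - 14 i \sqrt{2} \approx -50.478 - 19.799 i$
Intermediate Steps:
$q{\left(h,z \right)} = \sqrt{-3 + h}$
$s = \sqrt{13}$ ($s = \sqrt{5 + 8} = \sqrt{13} \approx 3.6056$)
$- 14 \left(s + q{\left(1,-5 \right)}\right) = - 14 \left(\sqrt{13} + \sqrt{-3 + 1}\right) = - 14 \left(\sqrt{13} + \sqrt{-2}\right) = - 14 \left(\sqrt{13} + i \sqrt{2}\right) = - 14 \sqrt{13} - 14 i \sqrt{2}$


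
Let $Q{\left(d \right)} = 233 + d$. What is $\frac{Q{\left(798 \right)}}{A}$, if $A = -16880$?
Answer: $- \frac{1031}{16880} \approx -0.061078$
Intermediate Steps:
$\frac{Q{\left(798 \right)}}{A} = \frac{233 + 798}{-16880} = 1031 \left(- \frac{1}{16880}\right) = - \frac{1031}{16880}$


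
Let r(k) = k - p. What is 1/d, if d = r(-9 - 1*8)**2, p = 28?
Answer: 1/2025 ≈ 0.00049383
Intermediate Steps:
r(k) = -28 + k (r(k) = k - 1*28 = k - 28 = -28 + k)
d = 2025 (d = (-28 + (-9 - 1*8))**2 = (-28 + (-9 - 8))**2 = (-28 - 17)**2 = (-45)**2 = 2025)
1/d = 1/2025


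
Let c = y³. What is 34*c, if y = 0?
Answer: 0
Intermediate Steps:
c = 0 (c = 0³ = 0)
34*c = 34*0 = 0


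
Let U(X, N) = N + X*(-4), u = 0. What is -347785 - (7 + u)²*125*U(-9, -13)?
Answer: -488660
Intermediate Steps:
U(X, N) = N - 4*X
-347785 - (7 + u)²*125*U(-9, -13) = -347785 - (7 + 0)²*125*(-13 - 4*(-9)) = -347785 - 7²*125*(-13 + 36) = -347785 - 49*125*23 = -347785 - 6125*23 = -347785 - 1*140875 = -347785 - 140875 = -488660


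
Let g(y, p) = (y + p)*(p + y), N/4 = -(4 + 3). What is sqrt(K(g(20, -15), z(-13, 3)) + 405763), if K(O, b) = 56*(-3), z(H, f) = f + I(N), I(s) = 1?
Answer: sqrt(405595) ≈ 636.86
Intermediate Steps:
N = -28 (N = 4*(-(4 + 3)) = 4*(-1*7) = 4*(-7) = -28)
g(y, p) = (p + y)**2 (g(y, p) = (p + y)*(p + y) = (p + y)**2)
z(H, f) = 1 + f (z(H, f) = f + 1 = 1 + f)
K(O, b) = -168
sqrt(K(g(20, -15), z(-13, 3)) + 405763) = sqrt(-168 + 405763) = sqrt(405595)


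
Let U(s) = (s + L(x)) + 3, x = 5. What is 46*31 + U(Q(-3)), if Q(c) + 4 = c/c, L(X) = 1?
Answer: 1427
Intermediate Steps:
Q(c) = -3 (Q(c) = -4 + c/c = -4 + 1 = -3)
U(s) = 4 + s (U(s) = (s + 1) + 3 = (1 + s) + 3 = 4 + s)
46*31 + U(Q(-3)) = 46*31 + (4 - 3) = 1426 + 1 = 1427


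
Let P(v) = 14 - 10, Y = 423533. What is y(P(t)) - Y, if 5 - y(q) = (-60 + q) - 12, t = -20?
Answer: -423460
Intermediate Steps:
P(v) = 4
y(q) = 77 - q (y(q) = 5 - ((-60 + q) - 12) = 5 - (-72 + q) = 5 + (72 - q) = 77 - q)
y(P(t)) - Y = (77 - 1*4) - 1*423533 = (77 - 4) - 423533 = 73 - 423533 = -423460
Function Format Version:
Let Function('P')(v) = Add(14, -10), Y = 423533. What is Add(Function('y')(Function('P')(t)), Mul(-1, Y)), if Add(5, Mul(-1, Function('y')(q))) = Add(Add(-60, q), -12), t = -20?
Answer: -423460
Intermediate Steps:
Function('P')(v) = 4
Function('y')(q) = Add(77, Mul(-1, q)) (Function('y')(q) = Add(5, Mul(-1, Add(Add(-60, q), -12))) = Add(5, Mul(-1, Add(-72, q))) = Add(5, Add(72, Mul(-1, q))) = Add(77, Mul(-1, q)))
Add(Function('y')(Function('P')(t)), Mul(-1, Y)) = Add(Add(77, Mul(-1, 4)), Mul(-1, 423533)) = Add(Add(77, -4), -423533) = Add(73, -423533) = -423460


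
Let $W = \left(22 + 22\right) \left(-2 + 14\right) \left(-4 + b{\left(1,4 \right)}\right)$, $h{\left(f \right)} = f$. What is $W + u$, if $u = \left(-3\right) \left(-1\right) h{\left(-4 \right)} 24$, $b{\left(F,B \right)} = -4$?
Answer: $-4512$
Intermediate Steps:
$W = -4224$ ($W = \left(22 + 22\right) \left(-2 + 14\right) \left(-4 - 4\right) = 44 \cdot 12 \left(-8\right) = 528 \left(-8\right) = -4224$)
$u = -288$ ($u = \left(-3\right) \left(-1\right) \left(-4\right) 24 = 3 \left(-4\right) 24 = \left(-12\right) 24 = -288$)
$W + u = -4224 - 288 = -4512$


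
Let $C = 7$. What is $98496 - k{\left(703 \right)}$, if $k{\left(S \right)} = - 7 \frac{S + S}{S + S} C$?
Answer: $98545$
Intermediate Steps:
$k{\left(S \right)} = -49$ ($k{\left(S \right)} = - 7 \frac{S + S}{S + S} 7 = - 7 \frac{2 S}{2 S} 7 = - 7 \cdot 2 S \frac{1}{2 S} 7 = \left(-7\right) 1 \cdot 7 = \left(-7\right) 7 = -49$)
$98496 - k{\left(703 \right)} = 98496 - -49 = 98496 + 49 = 98545$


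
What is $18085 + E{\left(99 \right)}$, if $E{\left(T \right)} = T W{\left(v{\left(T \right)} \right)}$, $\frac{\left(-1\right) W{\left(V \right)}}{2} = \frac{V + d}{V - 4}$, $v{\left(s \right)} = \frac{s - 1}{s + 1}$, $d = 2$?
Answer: $\frac{2760337}{151} \approx 18280.0$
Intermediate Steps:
$v{\left(s \right)} = \frac{-1 + s}{1 + s}$
$W{\left(V \right)} = - \frac{2 \left(2 + V\right)}{-4 + V}$ ($W{\left(V \right)} = - 2 \frac{V + 2}{V - 4} = - 2 \frac{2 + V}{-4 + V} = - \frac{2 \left(2 + V\right)}{-4 + V}$)
$E{\left(T \right)} = \frac{2 T \left(-2 - \frac{-1 + T}{1 + T}\right)}{-4 + \frac{-1 + T}{1 + T}}$ ($E{\left(T \right)} = T \frac{2 \left(-2 - \frac{-1 + T}{1 + T}\right)}{-4 + \frac{-1 + T}{1 + T}} = \frac{2 T \left(-2 - \frac{-1 + T}{1 + T}\right)}{-4 + \frac{-1 + T}{1 + T}}$)
$18085 + E{\left(99 \right)} = 18085 + 2 \cdot 99 \frac{1}{5 + 3 \cdot 99} \left(1 + 3 \cdot 99\right) = 18085 + 2 \cdot 99 \frac{1}{5 + 297} \left(1 + 297\right) = 18085 + 2 \cdot 99 \cdot \frac{1}{302} \cdot 298 = 18085 + \frac{29502}{151} = \frac{2760337}{151}$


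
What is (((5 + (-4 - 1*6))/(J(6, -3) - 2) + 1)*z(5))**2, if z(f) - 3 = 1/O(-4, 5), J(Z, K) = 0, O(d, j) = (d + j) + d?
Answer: 784/9 ≈ 87.111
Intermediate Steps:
O(d, j) = j + 2*d
z(f) = 8/3 (z(f) = 3 + 1/(5 + 2*(-4)) = 3 + 1/(5 - 8) = 3 + 1/(-3) = 3 - 1/3 = 8/3)
(((5 + (-4 - 1*6))/(J(6, -3) - 2) + 1)*z(5))**2 = (((5 + (-4 - 1*6))/(0 - 2) + 1)*(8/3))**2 = (((5 + (-4 - 6))/(-2) + 1)*(8/3))**2 = (((5 - 10)*(-1/2) + 1)*(8/3))**2 = ((-5*(-1/2) + 1)*(8/3))**2 = ((5/2 + 1)*(8/3))**2 = ((7/2)*(8/3))**2 = (28/3)**2 = 784/9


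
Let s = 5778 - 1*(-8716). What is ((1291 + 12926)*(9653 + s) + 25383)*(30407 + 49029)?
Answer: 27272228228952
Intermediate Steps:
s = 14494 (s = 5778 + 8716 = 14494)
((1291 + 12926)*(9653 + s) + 25383)*(30407 + 49029) = ((1291 + 12926)*(9653 + 14494) + 25383)*(30407 + 49029) = (14217*24147 + 25383)*79436 = (343297899 + 25383)*79436 = 343323282*79436 = 27272228228952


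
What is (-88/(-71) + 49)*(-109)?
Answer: -388803/71 ≈ -5476.1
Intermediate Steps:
(-88/(-71) + 49)*(-109) = (-88*(-1/71) + 49)*(-109) = (88/71 + 49)*(-109) = (3567/71)*(-109) = -388803/71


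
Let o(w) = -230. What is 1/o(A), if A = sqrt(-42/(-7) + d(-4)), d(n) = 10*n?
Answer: -1/230 ≈ -0.0043478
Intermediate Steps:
A = I*sqrt(34) (A = sqrt(-42/(-7) + 10*(-4)) = sqrt(-42*(-1/7) - 40) = sqrt(6 - 40) = sqrt(-34) = I*sqrt(34) ≈ 5.8309*I)
1/o(A) = 1/(-230) = -1/230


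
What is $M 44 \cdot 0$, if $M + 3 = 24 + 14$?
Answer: $0$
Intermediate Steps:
$M = 35$ ($M = -3 + \left(24 + 14\right) = -3 + 38 = 35$)
$M 44 \cdot 0 = 35 \cdot 44 \cdot 0 = 1540 \cdot 0 = 0$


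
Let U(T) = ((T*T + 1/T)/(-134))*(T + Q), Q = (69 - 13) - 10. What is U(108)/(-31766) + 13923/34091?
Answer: 929582740177/1119445076088 ≈ 0.83040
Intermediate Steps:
Q = 46 (Q = 56 - 10 = 46)
U(T) = (46 + T)*(-1/(134*T) - T²/134) (U(T) = ((T*T + 1/T)/(-134))*(T + 46) = ((T² + 1/T)*(-1/134))*(46 + T) = ((1/T + T²)*(-1/134))*(46 + T) = (-1/(134*T) - T²/134)*(46 + T) = (46 + T)*(-1/(134*T) - T²/134))
U(108)/(-31766) + 13923/34091 = ((1/134)*(-46 - 1*108 - 1*108⁴ - 46*108³)/108)/(-31766) + 13923/34091 = ((1/134)*(1/108)*(-46 - 108 - 1*136048896 - 46*1259712))*(-1/31766) + 13923*(1/34091) = ((1/134)*(1/108)*(-46 - 108 - 136048896 - 57946752))*(-1/31766) + 13923/34091 = ((1/134)*(1/108)*(-193995802))*(-1/31766) + 13923/34091 = -96997901/7236*(-1/31766) + 13923/34091 = 13856843/32836968 + 13923/34091 = 929582740177/1119445076088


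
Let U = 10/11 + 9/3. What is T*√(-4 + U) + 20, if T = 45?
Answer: 20 + 45*I*√11/11 ≈ 20.0 + 13.568*I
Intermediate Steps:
U = 43/11 (U = 10*(1/11) + 9*(⅓) = 10/11 + 3 = 43/11 ≈ 3.9091)
T*√(-4 + U) + 20 = 45*√(-4 + 43/11) + 20 = 45*√(-1/11) + 20 = 45*(I*√11/11) + 20 = 45*I*√11/11 + 20 = 20 + 45*I*√11/11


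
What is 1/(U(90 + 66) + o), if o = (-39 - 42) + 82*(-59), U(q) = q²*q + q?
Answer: 1/3791653 ≈ 2.6374e-7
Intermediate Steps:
U(q) = q + q³ (U(q) = q³ + q = q + q³)
o = -4919 (o = -81 - 4838 = -4919)
1/(U(90 + 66) + o) = 1/(((90 + 66) + (90 + 66)³) - 4919) = 1/((156 + 156³) - 4919) = 1/((156 + 3796416) - 4919) = 1/(3796572 - 4919) = 1/3791653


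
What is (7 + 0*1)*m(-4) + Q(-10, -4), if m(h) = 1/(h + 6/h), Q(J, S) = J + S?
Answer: -168/11 ≈ -15.273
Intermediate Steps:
(7 + 0*1)*m(-4) + Q(-10, -4) = (7 + 0*1)*(-4/(6 + (-4)²)) + (-10 - 4) = (7 + 0)*(-4/(6 + 16)) - 14 = 7*(-4/22) - 14 = 7*(-4*1/22) - 14 = 7*(-2/11) - 14 = -14/11 - 14 = -168/11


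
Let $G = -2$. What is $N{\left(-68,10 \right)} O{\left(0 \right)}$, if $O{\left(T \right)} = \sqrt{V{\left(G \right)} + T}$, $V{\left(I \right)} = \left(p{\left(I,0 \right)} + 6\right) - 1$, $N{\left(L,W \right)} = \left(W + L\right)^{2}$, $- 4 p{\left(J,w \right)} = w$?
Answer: $3364 \sqrt{5} \approx 7522.1$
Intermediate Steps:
$p{\left(J,w \right)} = - \frac{w}{4}$
$N{\left(L,W \right)} = \left(L + W\right)^{2}$
$V{\left(I \right)} = 5$ ($V{\left(I \right)} = \left(\left(- \frac{1}{4}\right) 0 + 6\right) - 1 = \left(0 + 6\right) - 1 = 6 - 1 = 5$)
$O{\left(T \right)} = \sqrt{5 + T}$
$N{\left(-68,10 \right)} O{\left(0 \right)} = \left(-68 + 10\right)^{2} \sqrt{5 + 0} = \left(-58\right)^{2} \sqrt{5} = 3364 \sqrt{5}$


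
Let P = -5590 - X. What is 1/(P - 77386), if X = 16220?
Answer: -1/99196 ≈ -1.0081e-5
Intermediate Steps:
P = -21810 (P = -5590 - 1*16220 = -5590 - 16220 = -21810)
1/(P - 77386) = 1/(-21810 - 77386) = 1/(-99196) = -1/99196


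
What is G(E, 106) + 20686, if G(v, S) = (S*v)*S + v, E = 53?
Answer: 616247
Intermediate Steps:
G(v, S) = v + v*S² (G(v, S) = v*S² + v = v + v*S²)
G(E, 106) + 20686 = 53*(1 + 106²) + 20686 = 53*(1 + 11236) + 20686 = 53*11237 + 20686 = 595561 + 20686 = 616247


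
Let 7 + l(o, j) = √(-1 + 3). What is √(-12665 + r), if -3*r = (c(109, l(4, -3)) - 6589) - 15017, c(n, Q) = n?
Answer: I*√49494/3 ≈ 74.157*I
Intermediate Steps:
l(o, j) = -7 + √2 (l(o, j) = -7 + √(-1 + 3) = -7 + √2)
r = 21497/3 (r = -((109 - 6589) - 15017)/3 = -(-6480 - 15017)/3 = -⅓*(-21497) = 21497/3 ≈ 7165.7)
√(-12665 + r) = √(-12665 + 21497/3) = √(-16498/3) = I*√49494/3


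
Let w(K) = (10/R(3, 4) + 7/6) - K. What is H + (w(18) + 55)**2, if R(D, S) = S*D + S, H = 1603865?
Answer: 924693001/576 ≈ 1.6054e+6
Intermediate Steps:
R(D, S) = S + D*S (R(D, S) = D*S + S = S + D*S)
w(K) = 43/24 - K (w(K) = (10/((4*(1 + 3))) + 7/6) - K = (10/((4*4)) + 7*(1/6)) - K = (10/16 + 7/6) - K = (10*(1/16) + 7/6) - K = (5/8 + 7/6) - K = 43/24 - K)
H + (w(18) + 55)**2 = 1603865 + ((43/24 - 1*18) + 55)**2 = 1603865 + ((43/24 - 18) + 55)**2 = 1603865 + (-389/24 + 55)**2 = 1603865 + (931/24)**2 = 1603865 + 866761/576 = 924693001/576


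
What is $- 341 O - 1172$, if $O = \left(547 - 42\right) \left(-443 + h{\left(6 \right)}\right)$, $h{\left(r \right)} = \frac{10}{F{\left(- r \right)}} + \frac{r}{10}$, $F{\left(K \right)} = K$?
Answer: $\frac{229407985}{3} \approx 7.6469 \cdot 10^{7}$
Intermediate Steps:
$h{\left(r \right)} = - \frac{10}{r} + \frac{r}{10}$ ($h{\left(r \right)} = \frac{10}{\left(-1\right) r} + \frac{r}{10} = 10 \left(- \frac{1}{r}\right) + r \frac{1}{10} = - \frac{10}{r} + \frac{r}{10}$)
$O = - \frac{672761}{3}$ ($O = \left(547 - 42\right) \left(-443 + \left(- \frac{10}{6} + \frac{1}{10} \cdot 6\right)\right) = 505 \left(-443 + \left(\left(-10\right) \frac{1}{6} + \frac{3}{5}\right)\right) = 505 \left(-443 + \left(- \frac{5}{3} + \frac{3}{5}\right)\right) = 505 \left(-443 - \frac{16}{15}\right) = 505 \left(- \frac{6661}{15}\right) = - \frac{672761}{3} \approx -2.2425 \cdot 10^{5}$)
$- 341 O - 1172 = \left(-341\right) \left(- \frac{672761}{3}\right) - 1172 = \frac{229411501}{3} - 1172 = \frac{229407985}{3}$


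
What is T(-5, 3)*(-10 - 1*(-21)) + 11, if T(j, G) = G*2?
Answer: 77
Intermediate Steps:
T(j, G) = 2*G
T(-5, 3)*(-10 - 1*(-21)) + 11 = (2*3)*(-10 - 1*(-21)) + 11 = 6*(-10 + 21) + 11 = 6*11 + 11 = 66 + 11 = 77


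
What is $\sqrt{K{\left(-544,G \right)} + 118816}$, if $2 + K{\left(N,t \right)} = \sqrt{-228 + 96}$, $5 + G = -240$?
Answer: $\sqrt{118814 + 2 i \sqrt{33}} \approx 344.69 + 0.017 i$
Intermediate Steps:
$G = -245$ ($G = -5 - 240 = -245$)
$K{\left(N,t \right)} = -2 + 2 i \sqrt{33}$ ($K{\left(N,t \right)} = -2 + \sqrt{-228 + 96} = -2 + \sqrt{-132} = -2 + 2 i \sqrt{33}$)
$\sqrt{K{\left(-544,G \right)} + 118816} = \sqrt{\left(-2 + 2 i \sqrt{33}\right) + 118816} = \sqrt{118814 + 2 i \sqrt{33}}$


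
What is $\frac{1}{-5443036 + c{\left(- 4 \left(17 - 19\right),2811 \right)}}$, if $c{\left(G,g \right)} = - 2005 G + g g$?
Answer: $\frac{1}{2442645} \approx 4.0939 \cdot 10^{-7}$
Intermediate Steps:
$c{\left(G,g \right)} = g^{2} - 2005 G$ ($c{\left(G,g \right)} = - 2005 G + g^{2} = g^{2} - 2005 G$)
$\frac{1}{-5443036 + c{\left(- 4 \left(17 - 19\right),2811 \right)}} = \frac{1}{-5443036 + \left(2811^{2} - 2005 \left(- 4 \left(17 - 19\right)\right)\right)} = \frac{1}{-5443036 + \left(7901721 - 2005 \left(\left(-4\right) \left(-2\right)\right)\right)} = \frac{1}{-5443036 + \left(7901721 - 16040\right)} = \frac{1}{-5443036 + 7885681} = \frac{1}{2442645}$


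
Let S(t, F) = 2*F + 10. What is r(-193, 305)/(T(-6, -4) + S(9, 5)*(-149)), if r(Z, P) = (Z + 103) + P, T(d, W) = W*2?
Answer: -215/2988 ≈ -0.071954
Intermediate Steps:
T(d, W) = 2*W
r(Z, P) = 103 + P + Z (r(Z, P) = (103 + Z) + P = 103 + P + Z)
S(t, F) = 10 + 2*F
r(-193, 305)/(T(-6, -4) + S(9, 5)*(-149)) = (103 + 305 - 193)/(2*(-4) + (10 + 2*5)*(-149)) = 215/(-8 + (10 + 10)*(-149)) = 215/(-8 + 20*(-149)) = 215/(-8 - 2980) = 215/(-2988) = 215*(-1/2988) = -215/2988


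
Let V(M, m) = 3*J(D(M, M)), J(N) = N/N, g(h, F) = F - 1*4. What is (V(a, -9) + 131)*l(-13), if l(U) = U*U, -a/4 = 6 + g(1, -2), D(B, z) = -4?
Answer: 22646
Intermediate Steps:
g(h, F) = -4 + F (g(h, F) = F - 4 = -4 + F)
J(N) = 1
a = 0 (a = -4*(6 + (-4 - 2)) = -4*(6 - 6) = -4*0 = 0)
V(M, m) = 3 (V(M, m) = 3*1 = 3)
l(U) = U²
(V(a, -9) + 131)*l(-13) = (3 + 131)*(-13)² = 134*169 = 22646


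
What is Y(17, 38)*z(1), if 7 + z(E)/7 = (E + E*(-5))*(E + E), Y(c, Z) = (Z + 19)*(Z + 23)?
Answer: -365085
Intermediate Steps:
Y(c, Z) = (19 + Z)*(23 + Z)
z(E) = -49 - 56*E² (z(E) = -49 + 7*((E + E*(-5))*(E + E)) = -49 + 7*((E - 5*E)*(2*E)) = -49 + 7*((-4*E)*(2*E)) = -49 + 7*(-8*E²) = -49 - 56*E²)
Y(17, 38)*z(1) = (437 + 38² + 42*38)*(-49 - 56*1²) = (437 + 1444 + 1596)*(-49 - 56*1) = 3477*(-49 - 56) = 3477*(-105) = -365085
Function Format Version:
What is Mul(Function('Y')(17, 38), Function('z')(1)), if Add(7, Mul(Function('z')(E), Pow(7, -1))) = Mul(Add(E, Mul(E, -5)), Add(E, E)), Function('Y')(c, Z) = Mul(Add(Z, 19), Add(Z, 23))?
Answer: -365085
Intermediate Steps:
Function('Y')(c, Z) = Mul(Add(19, Z), Add(23, Z))
Function('z')(E) = Add(-49, Mul(-56, Pow(E, 2))) (Function('z')(E) = Add(-49, Mul(7, Mul(Add(E, Mul(E, -5)), Add(E, E)))) = Add(-49, Mul(7, Mul(Add(E, Mul(-5, E)), Mul(2, E)))) = Add(-49, Mul(7, Mul(Mul(-4, E), Mul(2, E)))) = Add(-49, Mul(7, Mul(-8, Pow(E, 2)))) = Add(-49, Mul(-56, Pow(E, 2))))
Mul(Function('Y')(17, 38), Function('z')(1)) = Mul(Add(437, Pow(38, 2), Mul(42, 38)), Add(-49, Mul(-56, Pow(1, 2)))) = Mul(Add(437, 1444, 1596), Add(-49, Mul(-56, 1))) = Mul(3477, Add(-49, -56)) = Mul(3477, -105) = -365085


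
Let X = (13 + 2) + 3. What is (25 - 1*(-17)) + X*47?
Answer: 888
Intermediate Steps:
X = 18 (X = 15 + 3 = 18)
(25 - 1*(-17)) + X*47 = (25 - 1*(-17)) + 18*47 = (25 + 17) + 846 = 42 + 846 = 888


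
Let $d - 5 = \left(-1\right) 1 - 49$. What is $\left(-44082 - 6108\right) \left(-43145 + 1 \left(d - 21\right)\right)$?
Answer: $2168760090$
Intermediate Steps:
$d = -45$ ($d = 5 - 50 = -45$)
$\left(-44082 - 6108\right) \left(-43145 + 1 \left(d - 21\right)\right) = \left(-44082 - 6108\right) \left(-43145 + 1 \left(-45 - 21\right)\right) = - 50190 \left(-43145 + 1 \left(-66\right)\right) = - 50190 \left(-43145 - 66\right) = \left(-50190\right) \left(-43211\right) = 2168760090$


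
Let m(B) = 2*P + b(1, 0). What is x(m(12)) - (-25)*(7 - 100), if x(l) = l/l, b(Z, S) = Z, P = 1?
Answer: -2324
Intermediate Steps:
m(B) = 3 (m(B) = 2*1 + 1 = 2 + 1 = 3)
x(l) = 1
x(m(12)) - (-25)*(7 - 100) = 1 - (-25)*(7 - 100) = 1 - (-25)*(-93) = 1 - 1*2325 = 1 - 2325 = -2324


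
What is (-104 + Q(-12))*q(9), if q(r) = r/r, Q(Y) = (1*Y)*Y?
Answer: 40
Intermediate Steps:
Q(Y) = Y² (Q(Y) = Y*Y = Y²)
q(r) = 1
(-104 + Q(-12))*q(9) = (-104 + (-12)²)*1 = (-104 + 144)*1 = 40*1 = 40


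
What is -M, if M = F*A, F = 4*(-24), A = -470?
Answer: -45120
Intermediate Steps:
F = -96
M = 45120 (M = -96*(-470) = 45120)
-M = -1*45120 = -45120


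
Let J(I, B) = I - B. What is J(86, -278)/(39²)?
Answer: 28/117 ≈ 0.23932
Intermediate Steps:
J(86, -278)/(39²) = (86 - 1*(-278))/(39²) = (86 + 278)/1521 = 364*(1/1521) = 28/117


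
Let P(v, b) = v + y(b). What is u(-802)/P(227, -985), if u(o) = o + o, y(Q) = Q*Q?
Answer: -401/242613 ≈ -0.0016528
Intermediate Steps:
y(Q) = Q²
u(o) = 2*o
P(v, b) = v + b²
u(-802)/P(227, -985) = (2*(-802))/(227 + (-985)²) = -1604/(227 + 970225) = -1604/970452 = -1604*1/970452 = -401/242613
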